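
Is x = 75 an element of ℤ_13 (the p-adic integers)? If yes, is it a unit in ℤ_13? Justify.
x ∈ ℤ_13^× (unit); v_13(x) = 0

ℤ_13 = {x ∈ ℚ_13 : v_13(x) ≥ 0} and ℤ_13^× = {x ∈ ℤ_13 : v_13(x) = 0}. Here v_13(75) = v_13(num) − v_13(den) = 0; compare against these criteria.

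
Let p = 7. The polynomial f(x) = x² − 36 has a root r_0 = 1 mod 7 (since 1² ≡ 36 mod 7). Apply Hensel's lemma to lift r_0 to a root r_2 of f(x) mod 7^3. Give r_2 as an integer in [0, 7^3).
r_2 = 337 (mod 343)

Hensel's recurrence: r_{i+1} = r_i − f(r_i)·(f′(r_i))^{-1} mod 7^{i+2}, with f′(x) = 2x. Iterate:
  r_0 = 1 (mod 7)
  r_1 = 43 (mod 49)
  r_2 = 337 (mod 343)
Final: r_2 = 337, and one checks f(r_2) ≡ 0 mod 7^3.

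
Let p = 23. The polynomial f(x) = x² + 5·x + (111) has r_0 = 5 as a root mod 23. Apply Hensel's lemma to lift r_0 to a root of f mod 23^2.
r_1 = 488 (mod 529)

Hensel: r_{i+1} = r_i − f(r_i)·(f′(r_i))^{-1} mod 23^{i+2}, f′(x) = 2x + 5. Iterate:
  r_0 = 5 (mod 23)
  r_1 = 488 (mod 529)
Final: r = 488 satisfies f(r) ≡ 0 mod 23^2.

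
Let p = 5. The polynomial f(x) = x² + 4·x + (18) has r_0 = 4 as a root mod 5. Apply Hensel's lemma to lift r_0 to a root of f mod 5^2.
r_1 = 4 (mod 25)

Hensel: r_{i+1} = r_i − f(r_i)·(f′(r_i))^{-1} mod 5^{i+2}, f′(x) = 2x + 4. Iterate:
  r_0 = 4 (mod 5)
  r_1 = 4 (mod 25)
Final: r = 4 satisfies f(r) ≡ 0 mod 5^2.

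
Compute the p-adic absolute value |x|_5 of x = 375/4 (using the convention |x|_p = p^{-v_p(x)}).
|375/4|_5 = 1/125

Step 1 — compute v_5(x) by factoring powers of 5 out of the numerator and denominator: v_5(375/4) = 3. Step 2 — apply |x|_p = p^{-v_p(x)} = 5^{-3} = 1/125.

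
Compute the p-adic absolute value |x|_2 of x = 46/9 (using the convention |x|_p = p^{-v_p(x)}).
|46/9|_2 = 1/2

Step 1 — compute v_2(x) by factoring powers of 2 out of the numerator and denominator: v_2(46/9) = 1. Step 2 — apply |x|_p = p^{-v_p(x)} = 2^{-1} = 1/2.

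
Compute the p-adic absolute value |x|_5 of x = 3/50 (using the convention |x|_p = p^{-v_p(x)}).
|3/50|_5 = 25

Step 1 — compute v_5(x) by factoring powers of 5 out of the numerator and denominator: v_5(3/50) = -2. Step 2 — apply |x|_p = p^{-v_p(x)} = 5^{2} = 25.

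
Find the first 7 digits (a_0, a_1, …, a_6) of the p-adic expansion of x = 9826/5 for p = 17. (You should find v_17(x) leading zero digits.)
(a_0, …, a_6) = (0, 0, 0, 14, 6, 3, 10)

v_17(9826/5) = 3, so a_0 = ... = a_2 = 0. Factor out: x = 17^3 · u with u = 2/5 a unit in ℤ_17. Expand u iteratively via a_{v+i} = u_i mod 17, u_{i+1} = (u_i − a_{v+i})/17:
  u_0 = 2/5;  a_3 = 14;  u_1 = (u_0 − 14)/17 = -4/5
  u_1 = -4/5;  a_4 = 6;  u_2 = (u_1 − 6)/17 = -2/5
  u_2 = -2/5;  a_5 = 3;  u_3 = (u_2 − 3)/17 = -1/5
  u_3 = -1/5;  a_6 = 10;  u_4 = (u_3 − 10)/17 = -3/5
Digits: (0, 0, 0, 14, 6, 3, 10).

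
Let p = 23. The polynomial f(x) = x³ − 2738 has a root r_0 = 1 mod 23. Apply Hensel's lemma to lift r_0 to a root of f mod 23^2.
r_1 = 208 (mod 529)

Hensel: r_{i+1} = r_i − f(r_i)/f′(r_i) mod 23^{i+2}, where f′(x) = 3x². Iterate:
  r_0 = 1 (mod 23)
  r_1 = 208 (mod 529)
Final: r = 208 with f(r) ≡ 0 mod 23^2.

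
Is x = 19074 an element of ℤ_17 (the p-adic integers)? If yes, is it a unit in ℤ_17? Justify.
x ∈ ℤ_17 but not a unit; v_17(x) = 2 > 0

ℤ_17 = {x ∈ ℚ_17 : v_17(x) ≥ 0} and ℤ_17^× = {x ∈ ℤ_17 : v_17(x) = 0}. Here v_17(19074) = v_17(num) − v_17(den) = 2; compare against these criteria.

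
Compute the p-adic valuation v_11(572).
v_11(572) = 1

v_11(n) is the largest exponent k such that 11^k divides n. Factor out: 572 = 11^1 · 52. (Sign doesn't affect v_p.) So v_11(572) = 1.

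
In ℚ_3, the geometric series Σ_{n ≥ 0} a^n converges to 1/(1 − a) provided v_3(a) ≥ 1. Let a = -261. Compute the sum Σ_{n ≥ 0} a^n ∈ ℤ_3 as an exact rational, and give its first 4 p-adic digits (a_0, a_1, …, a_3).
Σ a^n = 1/(1 − a) = 1/262;  first 4 digits = (1, 0, 1, 2)

v_3(a) = 2 ≥ 1, so the series converges in ℤ_3 to 1/(1 − a) = 1/(1 − (-261)) = 1/262. Expand this rational in ℤ_3: compute digits iteratively via d_i = x_i mod 3, x_{i+1} = (x_i − d_i)/3. The first 4 digits are (1, 0, 1, 2).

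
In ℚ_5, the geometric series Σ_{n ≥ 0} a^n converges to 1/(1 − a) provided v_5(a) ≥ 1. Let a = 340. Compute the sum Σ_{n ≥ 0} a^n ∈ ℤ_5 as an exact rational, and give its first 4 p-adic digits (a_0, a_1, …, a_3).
Σ a^n = 1/(1 − a) = -1/339;  first 4 digits = (1, 3, 2, 4)

v_5(a) = 1 ≥ 1, so the series converges in ℤ_5 to 1/(1 − a) = 1/(1 − 340) = -1/339. Expand this rational in ℤ_5: compute digits iteratively via d_i = x_i mod 5, x_{i+1} = (x_i − d_i)/5. The first 4 digits are (1, 3, 2, 4).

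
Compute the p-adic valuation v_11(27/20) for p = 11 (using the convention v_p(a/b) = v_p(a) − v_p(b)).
v_11(27/20) = 0

Factor powers of 11 from the numerator and denominator of the reduced fraction: 27 = 11^0 · 27 and 20 = 11^0 · 20. Apply v_p(a/b) = v_p(a) − v_p(b): v_11(27/20) = 0 − 0 = 0.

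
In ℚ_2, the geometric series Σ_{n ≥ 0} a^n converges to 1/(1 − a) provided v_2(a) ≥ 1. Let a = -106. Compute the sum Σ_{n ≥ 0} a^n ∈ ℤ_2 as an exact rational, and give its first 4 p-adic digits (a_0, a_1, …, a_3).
Σ a^n = 1/(1 − a) = 1/107;  first 4 digits = (1, 1, 0, 0)

v_2(a) = 1 ≥ 1, so the series converges in ℤ_2 to 1/(1 − a) = 1/(1 − (-106)) = 1/107. Expand this rational in ℤ_2: compute digits iteratively via d_i = x_i mod 2, x_{i+1} = (x_i − d_i)/2. The first 4 digits are (1, 1, 0, 0).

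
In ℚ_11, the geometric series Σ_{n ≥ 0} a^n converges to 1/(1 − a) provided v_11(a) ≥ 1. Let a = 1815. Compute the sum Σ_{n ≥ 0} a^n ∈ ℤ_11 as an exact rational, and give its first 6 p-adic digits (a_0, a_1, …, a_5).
Σ a^n = 1/(1 − a) = -1/1814;  first 6 digits = (1, 0, 4, 1, 5, 9)

v_11(a) = 2 ≥ 1, so the series converges in ℤ_11 to 1/(1 − a) = 1/(1 − 1815) = -1/1814. Expand this rational in ℤ_11: compute digits iteratively via d_i = x_i mod 11, x_{i+1} = (x_i − d_i)/11. The first 6 digits are (1, 0, 4, 1, 5, 9).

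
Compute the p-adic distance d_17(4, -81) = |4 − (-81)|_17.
d_17(4, -81) = 1/17

Step 1 — x − y = 4 − (-81) = 85. Step 2 — v_17(85) = 1 (factor: 85 = (17^1 · 5); the sign does not affect v_p). Step 3 — |x − y|_17 = 17^{-1} = 1/17.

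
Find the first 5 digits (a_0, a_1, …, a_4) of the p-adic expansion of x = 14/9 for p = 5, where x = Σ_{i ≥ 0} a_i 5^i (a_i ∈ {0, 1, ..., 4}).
(a_0, …, a_4) = (1, 4, 2, 0, 1)

v_5(14/9) = 0 (numerator and denominator both coprime to 5), so x ∈ ℤ_5^×. Compute digits iteratively via a_i = x_i mod 5, x_{i+1} = (x_i − a_i)/5, with x_0 = x:
  x_0 = 14/9;  a_0 = 1;  x_1 = (x_0 − 1)/5 = 1/9
  x_1 = 1/9;  a_1 = 4;  x_2 = (x_1 − 4)/5 = -7/9
  x_2 = -7/9;  a_2 = 2;  x_3 = (x_2 − 2)/5 = -5/9
  x_3 = -5/9;  a_3 = 0;  x_4 = (x_3 − 0)/5 = -1/9
  x_4 = -1/9;  a_4 = 1;  x_5 = (x_4 − 1)/5 = -2/9
Digits: (1, 4, 2, 0, 1).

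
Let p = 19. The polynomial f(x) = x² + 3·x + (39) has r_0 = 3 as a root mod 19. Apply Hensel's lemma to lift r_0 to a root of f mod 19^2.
r_1 = 117 (mod 361)

Hensel: r_{i+1} = r_i − f(r_i)·(f′(r_i))^{-1} mod 19^{i+2}, f′(x) = 2x + 3. Iterate:
  r_0 = 3 (mod 19)
  r_1 = 117 (mod 361)
Final: r = 117 satisfies f(r) ≡ 0 mod 19^2.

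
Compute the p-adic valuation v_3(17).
v_3(17) = 0

v_3(n) is the largest exponent k such that 3^k divides n. Factor out: 17 = 3^0 · 17. (Sign doesn't affect v_p.) So v_3(17) = 0.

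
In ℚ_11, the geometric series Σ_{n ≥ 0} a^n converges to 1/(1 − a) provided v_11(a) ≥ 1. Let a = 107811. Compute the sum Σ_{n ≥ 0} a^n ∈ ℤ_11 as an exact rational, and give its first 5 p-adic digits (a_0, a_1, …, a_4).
Σ a^n = 1/(1 − a) = -1/107810;  first 5 digits = (1, 0, 0, 4, 7)

v_11(a) = 3 ≥ 1, so the series converges in ℤ_11 to 1/(1 − a) = 1/(1 − 107811) = -1/107810. Expand this rational in ℤ_11: compute digits iteratively via d_i = x_i mod 11, x_{i+1} = (x_i − d_i)/11. The first 5 digits are (1, 0, 0, 4, 7).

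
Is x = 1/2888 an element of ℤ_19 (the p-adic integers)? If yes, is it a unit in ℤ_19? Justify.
x ∉ ℤ_19 (v_19(x) = -2 < 0)

ℤ_19 = {x ∈ ℚ_19 : v_19(x) ≥ 0} and ℤ_19^× = {x ∈ ℤ_19 : v_19(x) = 0}. Here v_19(1/2888) = v_19(num) − v_19(den) = -2; compare against these criteria.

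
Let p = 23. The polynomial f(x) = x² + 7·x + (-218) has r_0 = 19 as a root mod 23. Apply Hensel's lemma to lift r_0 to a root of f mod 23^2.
r_1 = 295 (mod 529)

Hensel: r_{i+1} = r_i − f(r_i)·(f′(r_i))^{-1} mod 23^{i+2}, f′(x) = 2x + 7. Iterate:
  r_0 = 19 (mod 23)
  r_1 = 295 (mod 529)
Final: r = 295 satisfies f(r) ≡ 0 mod 23^2.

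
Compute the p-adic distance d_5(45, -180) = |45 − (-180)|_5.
d_5(45, -180) = 1/25

Step 1 — x − y = 45 − (-180) = 225. Step 2 — v_5(225) = 2 (factor: 225 = (5^2 · 9); the sign does not affect v_p). Step 3 — |x − y|_5 = 5^{-2} = 1/25.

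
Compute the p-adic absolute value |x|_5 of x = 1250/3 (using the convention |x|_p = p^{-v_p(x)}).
|1250/3|_5 = 1/625

Step 1 — compute v_5(x) by factoring powers of 5 out of the numerator and denominator: v_5(1250/3) = 4. Step 2 — apply |x|_p = p^{-v_p(x)} = 5^{-4} = 1/625.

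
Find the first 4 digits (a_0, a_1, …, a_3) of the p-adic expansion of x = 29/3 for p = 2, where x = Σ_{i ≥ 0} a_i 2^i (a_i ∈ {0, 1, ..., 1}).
(a_0, …, a_3) = (1, 1, 1, 1)

v_2(29/3) = 0 (numerator and denominator both coprime to 2), so x ∈ ℤ_2^×. Compute digits iteratively via a_i = x_i mod 2, x_{i+1} = (x_i − a_i)/2, with x_0 = x:
  x_0 = 29/3;  a_0 = 1;  x_1 = (x_0 − 1)/2 = 13/3
  x_1 = 13/3;  a_1 = 1;  x_2 = (x_1 − 1)/2 = 5/3
  x_2 = 5/3;  a_2 = 1;  x_3 = (x_2 − 1)/2 = 1/3
  x_3 = 1/3;  a_3 = 1;  x_4 = (x_3 − 1)/2 = -1/3
Digits: (1, 1, 1, 1).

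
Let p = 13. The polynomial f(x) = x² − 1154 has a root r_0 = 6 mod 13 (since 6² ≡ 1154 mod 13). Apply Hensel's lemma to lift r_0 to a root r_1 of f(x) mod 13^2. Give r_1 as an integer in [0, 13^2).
r_1 = 71 (mod 169)

Hensel's recurrence: r_{i+1} = r_i − f(r_i)·(f′(r_i))^{-1} mod 13^{i+2}, with f′(x) = 2x. Iterate:
  r_0 = 6 (mod 13)
  r_1 = 71 (mod 169)
Final: r_1 = 71, and one checks f(r_1) ≡ 0 mod 13^2.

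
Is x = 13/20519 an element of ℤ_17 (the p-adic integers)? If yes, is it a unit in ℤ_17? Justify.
x ∉ ℤ_17 (v_17(x) = -2 < 0)

ℤ_17 = {x ∈ ℚ_17 : v_17(x) ≥ 0} and ℤ_17^× = {x ∈ ℤ_17 : v_17(x) = 0}. Here v_17(13/20519) = v_17(num) − v_17(den) = -2; compare against these criteria.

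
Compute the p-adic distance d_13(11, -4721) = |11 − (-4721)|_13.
d_13(11, -4721) = 1/169

Step 1 — x − y = 11 − (-4721) = 4732. Step 2 — v_13(4732) = 2 (factor: 4732 = (13^2 · 28); the sign does not affect v_p). Step 3 — |x − y|_13 = 13^{-2} = 1/169.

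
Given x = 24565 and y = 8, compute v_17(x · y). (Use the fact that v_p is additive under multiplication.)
v_17(196520) = 3

v_p(x) = 3 (factor: 24565 = 17^3 · 5); v_p(y) = 0 (factor: 8 = 17^0 · 8). Additivity: v_p(xy) = v_p(x) + v_p(y) = 3 + 0 = 3. (Direct check: xy = 196520 = 17^3 · (40).)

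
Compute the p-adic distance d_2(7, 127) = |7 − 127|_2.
d_2(7, 127) = 1/8

Step 1 — x − y = 7 − 127 = -120. Step 2 — v_2(-120) = 3 (factor: -120 = −(2^3 · 15); the sign does not affect v_p). Step 3 — |x − y|_2 = 2^{-3} = 1/8.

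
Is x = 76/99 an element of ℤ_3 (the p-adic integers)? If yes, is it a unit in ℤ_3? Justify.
x ∉ ℤ_3 (v_3(x) = -2 < 0)

ℤ_3 = {x ∈ ℚ_3 : v_3(x) ≥ 0} and ℤ_3^× = {x ∈ ℤ_3 : v_3(x) = 0}. Here v_3(76/99) = v_3(num) − v_3(den) = -2; compare against these criteria.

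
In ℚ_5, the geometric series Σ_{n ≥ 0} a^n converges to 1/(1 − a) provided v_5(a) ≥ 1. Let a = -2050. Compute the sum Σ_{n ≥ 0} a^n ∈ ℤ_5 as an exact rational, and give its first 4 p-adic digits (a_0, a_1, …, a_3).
Σ a^n = 1/(1 − a) = 1/2051;  first 4 digits = (1, 0, 3, 3)

v_5(a) = 2 ≥ 1, so the series converges in ℤ_5 to 1/(1 − a) = 1/(1 − (-2050)) = 1/2051. Expand this rational in ℤ_5: compute digits iteratively via d_i = x_i mod 5, x_{i+1} = (x_i − d_i)/5. The first 4 digits are (1, 0, 3, 3).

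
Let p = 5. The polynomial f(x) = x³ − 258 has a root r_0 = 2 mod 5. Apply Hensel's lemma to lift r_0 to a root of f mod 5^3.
r_2 = 2 (mod 125)

Hensel: r_{i+1} = r_i − f(r_i)/f′(r_i) mod 5^{i+2}, where f′(x) = 3x². Iterate:
  r_0 = 2 (mod 5)
  r_1 = 2 (mod 25)
  r_2 = 2 (mod 125)
Final: r = 2 with f(r) ≡ 0 mod 5^3.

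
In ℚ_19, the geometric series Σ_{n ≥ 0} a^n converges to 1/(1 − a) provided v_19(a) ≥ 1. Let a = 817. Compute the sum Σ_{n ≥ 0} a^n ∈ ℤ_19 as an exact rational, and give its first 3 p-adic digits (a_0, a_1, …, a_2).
Σ a^n = 1/(1 − a) = -1/816;  first 3 digits = (1, 5, 8)

v_19(a) = 1 ≥ 1, so the series converges in ℤ_19 to 1/(1 − a) = 1/(1 − 817) = -1/816. Expand this rational in ℤ_19: compute digits iteratively via d_i = x_i mod 19, x_{i+1} = (x_i − d_i)/19. The first 3 digits are (1, 5, 8).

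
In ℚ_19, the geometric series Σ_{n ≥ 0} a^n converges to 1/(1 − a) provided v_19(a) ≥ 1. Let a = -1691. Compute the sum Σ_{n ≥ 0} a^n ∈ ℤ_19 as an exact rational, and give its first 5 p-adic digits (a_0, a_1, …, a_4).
Σ a^n = 1/(1 − a) = 1/1692;  first 5 digits = (1, 6, 12, 5, 10)

v_19(a) = 1 ≥ 1, so the series converges in ℤ_19 to 1/(1 − a) = 1/(1 − (-1691)) = 1/1692. Expand this rational in ℤ_19: compute digits iteratively via d_i = x_i mod 19, x_{i+1} = (x_i − d_i)/19. The first 5 digits are (1, 6, 12, 5, 10).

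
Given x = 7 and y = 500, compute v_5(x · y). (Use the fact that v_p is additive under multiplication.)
v_5(3500) = 3

v_p(x) = 0 (factor: 7 = 5^0 · 7); v_p(y) = 3 (factor: 500 = 5^3 · 4). Additivity: v_p(xy) = v_p(x) + v_p(y) = 0 + 3 = 3. (Direct check: xy = 3500 = 5^3 · (28).)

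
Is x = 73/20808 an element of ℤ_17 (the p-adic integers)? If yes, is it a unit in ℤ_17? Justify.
x ∉ ℤ_17 (v_17(x) = -2 < 0)

ℤ_17 = {x ∈ ℚ_17 : v_17(x) ≥ 0} and ℤ_17^× = {x ∈ ℤ_17 : v_17(x) = 0}. Here v_17(73/20808) = v_17(num) − v_17(den) = -2; compare against these criteria.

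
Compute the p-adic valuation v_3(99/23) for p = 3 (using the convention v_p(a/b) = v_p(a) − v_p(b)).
v_3(99/23) = 2

Factor powers of 3 from the numerator and denominator of the reduced fraction: 99 = 3^2 · 11 and 23 = 3^0 · 23. Apply v_p(a/b) = v_p(a) − v_p(b): v_3(99/23) = 2 − 0 = 2.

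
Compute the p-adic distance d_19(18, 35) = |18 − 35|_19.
d_19(18, 35) = 1

Step 1 — x − y = 18 − 35 = -17. Step 2 — v_19(-17) = 0 (factor: -17 = −(19^0 · 17); the sign does not affect v_p). Step 3 — |x − y|_19 = 19^{0} = 1.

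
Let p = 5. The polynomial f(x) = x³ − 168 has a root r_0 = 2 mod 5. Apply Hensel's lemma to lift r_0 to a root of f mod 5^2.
r_1 = 7 (mod 25)

Hensel: r_{i+1} = r_i − f(r_i)/f′(r_i) mod 5^{i+2}, where f′(x) = 3x². Iterate:
  r_0 = 2 (mod 5)
  r_1 = 7 (mod 25)
Final: r = 7 with f(r) ≡ 0 mod 5^2.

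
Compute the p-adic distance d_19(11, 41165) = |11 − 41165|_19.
d_19(11, 41165) = 1/6859

Step 1 — x − y = 11 − 41165 = -41154. Step 2 — v_19(-41154) = 3 (factor: -41154 = −(19^3 · 6); the sign does not affect v_p). Step 3 — |x − y|_19 = 19^{-3} = 1/6859.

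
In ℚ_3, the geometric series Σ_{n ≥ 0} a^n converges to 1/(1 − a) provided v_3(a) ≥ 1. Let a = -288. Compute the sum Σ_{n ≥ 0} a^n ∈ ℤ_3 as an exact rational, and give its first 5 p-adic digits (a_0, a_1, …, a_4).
Σ a^n = 1/(1 − a) = 1/289;  first 5 digits = (1, 0, 1, 1, 0)

v_3(a) = 2 ≥ 1, so the series converges in ℤ_3 to 1/(1 − a) = 1/(1 − (-288)) = 1/289. Expand this rational in ℤ_3: compute digits iteratively via d_i = x_i mod 3, x_{i+1} = (x_i − d_i)/3. The first 5 digits are (1, 0, 1, 1, 0).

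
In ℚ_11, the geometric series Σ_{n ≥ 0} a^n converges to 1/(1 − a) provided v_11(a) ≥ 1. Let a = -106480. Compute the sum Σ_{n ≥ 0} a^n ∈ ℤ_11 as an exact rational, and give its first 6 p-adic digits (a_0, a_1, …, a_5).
Σ a^n = 1/(1 − a) = 1/106481;  first 6 digits = (1, 0, 0, 8, 3, 10)

v_11(a) = 3 ≥ 1, so the series converges in ℤ_11 to 1/(1 − a) = 1/(1 − (-106480)) = 1/106481. Expand this rational in ℤ_11: compute digits iteratively via d_i = x_i mod 11, x_{i+1} = (x_i − d_i)/11. The first 6 digits are (1, 0, 0, 8, 3, 10).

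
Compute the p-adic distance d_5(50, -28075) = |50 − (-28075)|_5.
d_5(50, -28075) = 1/3125

Step 1 — x − y = 50 − (-28075) = 28125. Step 2 — v_5(28125) = 5 (factor: 28125 = (5^5 · 9); the sign does not affect v_p). Step 3 — |x − y|_5 = 5^{-5} = 1/3125.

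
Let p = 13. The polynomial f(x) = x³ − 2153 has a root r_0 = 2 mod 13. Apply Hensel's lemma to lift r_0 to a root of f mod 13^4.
r_3 = 10363 (mod 28561)

Hensel: r_{i+1} = r_i − f(r_i)/f′(r_i) mod 13^{i+2}, where f′(x) = 3x². Iterate:
  r_0 = 2 (mod 13)
  r_1 = 54 (mod 169)
  r_2 = 1575 (mod 2197)
  r_3 = 10363 (mod 28561)
Final: r = 10363 with f(r) ≡ 0 mod 13^4.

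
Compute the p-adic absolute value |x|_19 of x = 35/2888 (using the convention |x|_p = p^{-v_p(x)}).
|35/2888|_19 = 361

Step 1 — compute v_19(x) by factoring powers of 19 out of the numerator and denominator: v_19(35/2888) = -2. Step 2 — apply |x|_p = p^{-v_p(x)} = 19^{2} = 361.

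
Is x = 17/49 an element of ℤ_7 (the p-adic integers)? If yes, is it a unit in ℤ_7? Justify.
x ∉ ℤ_7 (v_7(x) = -2 < 0)

ℤ_7 = {x ∈ ℚ_7 : v_7(x) ≥ 0} and ℤ_7^× = {x ∈ ℤ_7 : v_7(x) = 0}. Here v_7(17/49) = v_7(num) − v_7(den) = -2; compare against these criteria.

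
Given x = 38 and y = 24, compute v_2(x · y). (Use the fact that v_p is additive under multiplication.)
v_2(912) = 4

v_p(x) = 1 (factor: 38 = 2^1 · 19); v_p(y) = 3 (factor: 24 = 2^3 · 3). Additivity: v_p(xy) = v_p(x) + v_p(y) = 1 + 3 = 4. (Direct check: xy = 912 = 2^4 · (57).)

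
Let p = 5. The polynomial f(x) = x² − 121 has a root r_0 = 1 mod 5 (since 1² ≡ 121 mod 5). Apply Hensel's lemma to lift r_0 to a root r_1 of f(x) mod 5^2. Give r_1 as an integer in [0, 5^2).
r_1 = 11 (mod 25)

Hensel's recurrence: r_{i+1} = r_i − f(r_i)·(f′(r_i))^{-1} mod 5^{i+2}, with f′(x) = 2x. Iterate:
  r_0 = 1 (mod 5)
  r_1 = 11 (mod 25)
Final: r_1 = 11, and one checks f(r_1) ≡ 0 mod 5^2.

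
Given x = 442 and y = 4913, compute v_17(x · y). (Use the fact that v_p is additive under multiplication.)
v_17(2171546) = 4

v_p(x) = 1 (factor: 442 = 17^1 · 26); v_p(y) = 3 (factor: 4913 = 17^3 · 1). Additivity: v_p(xy) = v_p(x) + v_p(y) = 1 + 3 = 4. (Direct check: xy = 2171546 = 17^4 · (26).)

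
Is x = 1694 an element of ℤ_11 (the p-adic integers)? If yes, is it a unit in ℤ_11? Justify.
x ∈ ℤ_11 but not a unit; v_11(x) = 2 > 0

ℤ_11 = {x ∈ ℚ_11 : v_11(x) ≥ 0} and ℤ_11^× = {x ∈ ℤ_11 : v_11(x) = 0}. Here v_11(1694) = v_11(num) − v_11(den) = 2; compare against these criteria.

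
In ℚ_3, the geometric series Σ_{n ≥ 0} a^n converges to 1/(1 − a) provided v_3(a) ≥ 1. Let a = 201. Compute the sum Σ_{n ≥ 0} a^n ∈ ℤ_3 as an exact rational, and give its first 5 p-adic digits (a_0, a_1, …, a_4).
Σ a^n = 1/(1 − a) = -1/200;  first 5 digits = (1, 1, 2, 1, 1)

v_3(a) = 1 ≥ 1, so the series converges in ℤ_3 to 1/(1 − a) = 1/(1 − 201) = -1/200. Expand this rational in ℤ_3: compute digits iteratively via d_i = x_i mod 3, x_{i+1} = (x_i − d_i)/3. The first 5 digits are (1, 1, 2, 1, 1).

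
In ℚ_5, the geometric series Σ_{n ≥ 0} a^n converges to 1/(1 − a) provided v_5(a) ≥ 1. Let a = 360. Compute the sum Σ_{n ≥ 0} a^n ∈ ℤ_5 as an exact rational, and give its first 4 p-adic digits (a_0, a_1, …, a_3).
Σ a^n = 1/(1 − a) = -1/359;  first 4 digits = (1, 2, 3, 2)

v_5(a) = 1 ≥ 1, so the series converges in ℤ_5 to 1/(1 − a) = 1/(1 − 360) = -1/359. Expand this rational in ℤ_5: compute digits iteratively via d_i = x_i mod 5, x_{i+1} = (x_i − d_i)/5. The first 4 digits are (1, 2, 3, 2).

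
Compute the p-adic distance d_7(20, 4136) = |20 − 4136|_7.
d_7(20, 4136) = 1/343

Step 1 — x − y = 20 − 4136 = -4116. Step 2 — v_7(-4116) = 3 (factor: -4116 = −(7^3 · 12); the sign does not affect v_p). Step 3 — |x − y|_7 = 7^{-3} = 1/343.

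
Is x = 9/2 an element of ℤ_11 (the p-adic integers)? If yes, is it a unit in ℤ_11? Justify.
x ∈ ℤ_11^× (unit); v_11(x) = 0

ℤ_11 = {x ∈ ℚ_11 : v_11(x) ≥ 0} and ℤ_11^× = {x ∈ ℤ_11 : v_11(x) = 0}. Here v_11(9/2) = v_11(num) − v_11(den) = 0; compare against these criteria.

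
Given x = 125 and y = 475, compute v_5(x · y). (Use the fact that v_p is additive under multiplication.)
v_5(59375) = 5

v_p(x) = 3 (factor: 125 = 5^3 · 1); v_p(y) = 2 (factor: 475 = 5^2 · 19). Additivity: v_p(xy) = v_p(x) + v_p(y) = 3 + 2 = 5. (Direct check: xy = 59375 = 5^5 · (19).)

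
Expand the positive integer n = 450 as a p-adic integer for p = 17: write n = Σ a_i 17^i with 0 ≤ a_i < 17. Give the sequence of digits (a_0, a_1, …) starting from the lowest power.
(a_0, a_1, …) = (8, 9, 1)

Repeated division by 17 gives the digits low-to-high: 450 = 8 + 9·17^1 + 1·17^2. Digit sequence: (8, 9, 1).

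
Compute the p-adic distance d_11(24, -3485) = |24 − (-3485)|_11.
d_11(24, -3485) = 1/121

Step 1 — x − y = 24 − (-3485) = 3509. Step 2 — v_11(3509) = 2 (factor: 3509 = (11^2 · 29); the sign does not affect v_p). Step 3 — |x − y|_11 = 11^{-2} = 1/121.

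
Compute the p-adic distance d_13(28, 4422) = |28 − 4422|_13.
d_13(28, 4422) = 1/2197

Step 1 — x − y = 28 − 4422 = -4394. Step 2 — v_13(-4394) = 3 (factor: -4394 = −(13^3 · 2); the sign does not affect v_p). Step 3 — |x − y|_13 = 13^{-3} = 1/2197.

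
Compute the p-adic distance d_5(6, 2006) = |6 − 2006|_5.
d_5(6, 2006) = 1/125

Step 1 — x − y = 6 − 2006 = -2000. Step 2 — v_5(-2000) = 3 (factor: -2000 = −(5^3 · 16); the sign does not affect v_p). Step 3 — |x − y|_5 = 5^{-3} = 1/125.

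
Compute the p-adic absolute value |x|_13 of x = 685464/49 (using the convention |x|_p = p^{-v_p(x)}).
|685464/49|_13 = 1/28561

Step 1 — compute v_13(x) by factoring powers of 13 out of the numerator and denominator: v_13(685464/49) = 4. Step 2 — apply |x|_p = p^{-v_p(x)} = 13^{-4} = 1/28561.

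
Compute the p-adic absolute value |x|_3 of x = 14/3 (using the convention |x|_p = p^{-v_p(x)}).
|14/3|_3 = 3

Step 1 — compute v_3(x) by factoring powers of 3 out of the numerator and denominator: v_3(14/3) = -1. Step 2 — apply |x|_p = p^{-v_p(x)} = 3^{1} = 3.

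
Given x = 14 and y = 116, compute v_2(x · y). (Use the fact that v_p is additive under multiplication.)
v_2(1624) = 3

v_p(x) = 1 (factor: 14 = 2^1 · 7); v_p(y) = 2 (factor: 116 = 2^2 · 29). Additivity: v_p(xy) = v_p(x) + v_p(y) = 1 + 2 = 3. (Direct check: xy = 1624 = 2^3 · (203).)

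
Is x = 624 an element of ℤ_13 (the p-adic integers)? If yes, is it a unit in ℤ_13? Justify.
x ∈ ℤ_13 but not a unit; v_13(x) = 1 > 0

ℤ_13 = {x ∈ ℚ_13 : v_13(x) ≥ 0} and ℤ_13^× = {x ∈ ℤ_13 : v_13(x) = 0}. Here v_13(624) = v_13(num) − v_13(den) = 1; compare against these criteria.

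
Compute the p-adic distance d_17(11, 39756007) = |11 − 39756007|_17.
d_17(11, 39756007) = 1/1419857

Step 1 — x − y = 11 − 39756007 = -39755996. Step 2 — v_17(-39755996) = 5 (factor: -39755996 = −(17^5 · 28); the sign does not affect v_p). Step 3 — |x − y|_17 = 17^{-5} = 1/1419857.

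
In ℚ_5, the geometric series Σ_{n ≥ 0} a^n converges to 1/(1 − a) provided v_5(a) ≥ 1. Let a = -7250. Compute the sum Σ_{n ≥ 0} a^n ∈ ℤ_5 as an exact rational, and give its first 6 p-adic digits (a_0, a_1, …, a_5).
Σ a^n = 1/(1 − a) = 1/7251;  first 6 digits = (1, 0, 0, 2, 3, 2)

v_5(a) = 3 ≥ 1, so the series converges in ℤ_5 to 1/(1 − a) = 1/(1 − (-7250)) = 1/7251. Expand this rational in ℤ_5: compute digits iteratively via d_i = x_i mod 5, x_{i+1} = (x_i − d_i)/5. The first 6 digits are (1, 0, 0, 2, 3, 2).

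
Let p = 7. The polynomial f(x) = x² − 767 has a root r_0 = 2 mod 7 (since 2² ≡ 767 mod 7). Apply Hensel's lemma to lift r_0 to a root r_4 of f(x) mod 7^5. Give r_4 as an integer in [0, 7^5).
r_4 = 3782 (mod 16807)

Hensel's recurrence: r_{i+1} = r_i − f(r_i)·(f′(r_i))^{-1} mod 7^{i+2}, with f′(x) = 2x. Iterate:
  r_0 = 2 (mod 7)
  r_1 = 9 (mod 49)
  r_2 = 9 (mod 343)
  r_3 = 1381 (mod 2401)
  r_4 = 3782 (mod 16807)
Final: r_4 = 3782, and one checks f(r_4) ≡ 0 mod 7^5.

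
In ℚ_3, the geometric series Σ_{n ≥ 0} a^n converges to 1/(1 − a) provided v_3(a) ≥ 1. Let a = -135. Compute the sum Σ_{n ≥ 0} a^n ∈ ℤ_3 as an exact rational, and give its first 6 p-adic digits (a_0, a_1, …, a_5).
Σ a^n = 1/(1 − a) = 1/136;  first 6 digits = (1, 0, 0, 1, 1, 2)

v_3(a) = 3 ≥ 1, so the series converges in ℤ_3 to 1/(1 − a) = 1/(1 − (-135)) = 1/136. Expand this rational in ℤ_3: compute digits iteratively via d_i = x_i mod 3, x_{i+1} = (x_i − d_i)/3. The first 6 digits are (1, 0, 0, 1, 1, 2).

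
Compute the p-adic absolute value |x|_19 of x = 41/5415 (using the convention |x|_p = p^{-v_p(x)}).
|41/5415|_19 = 361

Step 1 — compute v_19(x) by factoring powers of 19 out of the numerator and denominator: v_19(41/5415) = -2. Step 2 — apply |x|_p = p^{-v_p(x)} = 19^{2} = 361.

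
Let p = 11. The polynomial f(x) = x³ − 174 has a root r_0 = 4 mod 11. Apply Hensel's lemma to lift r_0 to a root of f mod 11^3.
r_2 = 455 (mod 1331)

Hensel: r_{i+1} = r_i − f(r_i)/f′(r_i) mod 11^{i+2}, where f′(x) = 3x². Iterate:
  r_0 = 4 (mod 11)
  r_1 = 92 (mod 121)
  r_2 = 455 (mod 1331)
Final: r = 455 with f(r) ≡ 0 mod 11^3.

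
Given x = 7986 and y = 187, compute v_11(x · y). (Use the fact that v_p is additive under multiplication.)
v_11(1493382) = 4

v_p(x) = 3 (factor: 7986 = 11^3 · 6); v_p(y) = 1 (factor: 187 = 11^1 · 17). Additivity: v_p(xy) = v_p(x) + v_p(y) = 3 + 1 = 4. (Direct check: xy = 1493382 = 11^4 · (102).)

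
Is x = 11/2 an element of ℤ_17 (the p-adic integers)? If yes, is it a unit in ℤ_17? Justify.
x ∈ ℤ_17^× (unit); v_17(x) = 0

ℤ_17 = {x ∈ ℚ_17 : v_17(x) ≥ 0} and ℤ_17^× = {x ∈ ℤ_17 : v_17(x) = 0}. Here v_17(11/2) = v_17(num) − v_17(den) = 0; compare against these criteria.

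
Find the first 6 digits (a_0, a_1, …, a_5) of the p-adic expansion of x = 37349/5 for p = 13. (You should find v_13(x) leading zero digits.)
(a_0, …, a_5) = (0, 0, 0, 6, 5, 10)

v_13(37349/5) = 3, so a_0 = ... = a_2 = 0. Factor out: x = 13^3 · u with u = 17/5 a unit in ℤ_13. Expand u iteratively via a_{v+i} = u_i mod 13, u_{i+1} = (u_i − a_{v+i})/13:
  u_0 = 17/5;  a_3 = 6;  u_1 = (u_0 − 6)/13 = -1/5
  u_1 = -1/5;  a_4 = 5;  u_2 = (u_1 − 5)/13 = -2/5
  u_2 = -2/5;  a_5 = 10;  u_3 = (u_2 − 10)/13 = -4/5
Digits: (0, 0, 0, 6, 5, 10).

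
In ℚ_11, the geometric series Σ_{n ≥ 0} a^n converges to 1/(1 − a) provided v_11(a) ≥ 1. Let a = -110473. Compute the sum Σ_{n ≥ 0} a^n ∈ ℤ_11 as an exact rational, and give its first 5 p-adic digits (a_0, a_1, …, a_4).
Σ a^n = 1/(1 − a) = 1/110474;  first 5 digits = (1, 0, 0, 5, 3)

v_11(a) = 3 ≥ 1, so the series converges in ℤ_11 to 1/(1 − a) = 1/(1 − (-110473)) = 1/110474. Expand this rational in ℤ_11: compute digits iteratively via d_i = x_i mod 11, x_{i+1} = (x_i − d_i)/11. The first 5 digits are (1, 0, 0, 5, 3).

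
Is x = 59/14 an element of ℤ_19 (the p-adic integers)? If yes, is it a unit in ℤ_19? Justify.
x ∈ ℤ_19^× (unit); v_19(x) = 0

ℤ_19 = {x ∈ ℚ_19 : v_19(x) ≥ 0} and ℤ_19^× = {x ∈ ℤ_19 : v_19(x) = 0}. Here v_19(59/14) = v_19(num) − v_19(den) = 0; compare against these criteria.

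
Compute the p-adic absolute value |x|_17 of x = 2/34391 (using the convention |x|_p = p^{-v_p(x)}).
|2/34391|_17 = 4913

Step 1 — compute v_17(x) by factoring powers of 17 out of the numerator and denominator: v_17(2/34391) = -3. Step 2 — apply |x|_p = p^{-v_p(x)} = 17^{3} = 4913.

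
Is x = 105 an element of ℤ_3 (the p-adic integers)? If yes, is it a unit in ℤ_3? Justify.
x ∈ ℤ_3 but not a unit; v_3(x) = 1 > 0

ℤ_3 = {x ∈ ℚ_3 : v_3(x) ≥ 0} and ℤ_3^× = {x ∈ ℤ_3 : v_3(x) = 0}. Here v_3(105) = v_3(num) − v_3(den) = 1; compare against these criteria.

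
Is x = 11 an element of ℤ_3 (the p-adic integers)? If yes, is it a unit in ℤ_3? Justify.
x ∈ ℤ_3^× (unit); v_3(x) = 0

ℤ_3 = {x ∈ ℚ_3 : v_3(x) ≥ 0} and ℤ_3^× = {x ∈ ℤ_3 : v_3(x) = 0}. Here v_3(11) = v_3(num) − v_3(den) = 0; compare against these criteria.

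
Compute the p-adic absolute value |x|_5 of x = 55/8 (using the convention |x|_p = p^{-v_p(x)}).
|55/8|_5 = 1/5

Step 1 — compute v_5(x) by factoring powers of 5 out of the numerator and denominator: v_5(55/8) = 1. Step 2 — apply |x|_p = p^{-v_p(x)} = 5^{-1} = 1/5.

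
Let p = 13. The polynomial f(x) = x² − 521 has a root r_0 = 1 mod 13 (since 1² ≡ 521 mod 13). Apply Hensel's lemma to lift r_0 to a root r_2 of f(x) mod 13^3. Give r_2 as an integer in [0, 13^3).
r_2 = 1613 (mod 2197)

Hensel's recurrence: r_{i+1} = r_i − f(r_i)·(f′(r_i))^{-1} mod 13^{i+2}, with f′(x) = 2x. Iterate:
  r_0 = 1 (mod 13)
  r_1 = 92 (mod 169)
  r_2 = 1613 (mod 2197)
Final: r_2 = 1613, and one checks f(r_2) ≡ 0 mod 13^3.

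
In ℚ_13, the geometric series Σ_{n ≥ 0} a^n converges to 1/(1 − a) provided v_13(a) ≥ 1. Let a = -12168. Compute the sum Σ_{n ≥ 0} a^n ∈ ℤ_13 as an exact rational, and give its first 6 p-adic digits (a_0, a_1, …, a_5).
Σ a^n = 1/(1 − a) = 1/12169;  first 6 digits = (1, 0, 6, 7, 9, 8)

v_13(a) = 2 ≥ 1, so the series converges in ℤ_13 to 1/(1 − a) = 1/(1 − (-12168)) = 1/12169. Expand this rational in ℤ_13: compute digits iteratively via d_i = x_i mod 13, x_{i+1} = (x_i − d_i)/13. The first 6 digits are (1, 0, 6, 7, 9, 8).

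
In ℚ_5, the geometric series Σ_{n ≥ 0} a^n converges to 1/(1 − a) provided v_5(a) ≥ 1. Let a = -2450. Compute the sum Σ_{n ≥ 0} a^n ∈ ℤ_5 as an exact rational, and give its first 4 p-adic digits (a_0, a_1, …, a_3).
Σ a^n = 1/(1 − a) = 1/2451;  first 4 digits = (1, 0, 2, 0)

v_5(a) = 2 ≥ 1, so the series converges in ℤ_5 to 1/(1 − a) = 1/(1 − (-2450)) = 1/2451. Expand this rational in ℤ_5: compute digits iteratively via d_i = x_i mod 5, x_{i+1} = (x_i − d_i)/5. The first 4 digits are (1, 0, 2, 0).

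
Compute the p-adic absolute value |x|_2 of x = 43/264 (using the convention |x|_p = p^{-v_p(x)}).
|43/264|_2 = 8

Step 1 — compute v_2(x) by factoring powers of 2 out of the numerator and denominator: v_2(43/264) = -3. Step 2 — apply |x|_p = p^{-v_p(x)} = 2^{3} = 8.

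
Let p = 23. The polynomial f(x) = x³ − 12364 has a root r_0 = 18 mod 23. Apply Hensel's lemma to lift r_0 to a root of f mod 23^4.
r_3 = 174266 (mod 279841)

Hensel: r_{i+1} = r_i − f(r_i)/f′(r_i) mod 23^{i+2}, where f′(x) = 3x². Iterate:
  r_0 = 18 (mod 23)
  r_1 = 225 (mod 529)
  r_2 = 3928 (mod 12167)
  r_3 = 174266 (mod 279841)
Final: r = 174266 with f(r) ≡ 0 mod 23^4.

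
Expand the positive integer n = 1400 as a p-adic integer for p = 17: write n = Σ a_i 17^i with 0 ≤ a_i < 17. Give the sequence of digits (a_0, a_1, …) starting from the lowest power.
(a_0, a_1, …) = (6, 14, 4)

Repeated division by 17 gives the digits low-to-high: 1400 = 6 + 14·17^1 + 4·17^2. Digit sequence: (6, 14, 4).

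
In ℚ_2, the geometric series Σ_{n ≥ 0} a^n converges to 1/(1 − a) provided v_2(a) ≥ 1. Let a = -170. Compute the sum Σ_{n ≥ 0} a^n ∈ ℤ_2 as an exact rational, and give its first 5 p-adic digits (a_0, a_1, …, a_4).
Σ a^n = 1/(1 − a) = 1/171;  first 5 digits = (1, 1, 0, 0, 0)

v_2(a) = 1 ≥ 1, so the series converges in ℤ_2 to 1/(1 − a) = 1/(1 − (-170)) = 1/171. Expand this rational in ℤ_2: compute digits iteratively via d_i = x_i mod 2, x_{i+1} = (x_i − d_i)/2. The first 5 digits are (1, 1, 0, 0, 0).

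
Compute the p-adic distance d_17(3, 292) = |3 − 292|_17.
d_17(3, 292) = 1/289

Step 1 — x − y = 3 − 292 = -289. Step 2 — v_17(-289) = 2 (factor: -289 = −(17^2 · 1); the sign does not affect v_p). Step 3 — |x − y|_17 = 17^{-2} = 1/289.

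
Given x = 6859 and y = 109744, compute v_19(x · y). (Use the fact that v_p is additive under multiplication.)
v_19(752734096) = 6

v_p(x) = 3 (factor: 6859 = 19^3 · 1); v_p(y) = 3 (factor: 109744 = 19^3 · 16). Additivity: v_p(xy) = v_p(x) + v_p(y) = 3 + 3 = 6. (Direct check: xy = 752734096 = 19^6 · (16).)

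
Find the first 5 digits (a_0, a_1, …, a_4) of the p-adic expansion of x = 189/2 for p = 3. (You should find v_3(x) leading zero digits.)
(a_0, …, a_4) = (0, 0, 0, 2, 2)

v_3(189/2) = 3, so a_0 = ... = a_2 = 0. Factor out: x = 3^3 · u with u = 7/2 a unit in ℤ_3. Expand u iteratively via a_{v+i} = u_i mod 3, u_{i+1} = (u_i − a_{v+i})/3:
  u_0 = 7/2;  a_3 = 2;  u_1 = (u_0 − 2)/3 = 1/2
  u_1 = 1/2;  a_4 = 2;  u_2 = (u_1 − 2)/3 = -1/2
Digits: (0, 0, 0, 2, 2).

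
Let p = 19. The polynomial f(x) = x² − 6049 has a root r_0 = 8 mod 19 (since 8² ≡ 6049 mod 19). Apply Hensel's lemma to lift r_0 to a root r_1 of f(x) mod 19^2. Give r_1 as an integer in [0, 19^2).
r_1 = 179 (mod 361)

Hensel's recurrence: r_{i+1} = r_i − f(r_i)·(f′(r_i))^{-1} mod 19^{i+2}, with f′(x) = 2x. Iterate:
  r_0 = 8 (mod 19)
  r_1 = 179 (mod 361)
Final: r_1 = 179, and one checks f(r_1) ≡ 0 mod 19^2.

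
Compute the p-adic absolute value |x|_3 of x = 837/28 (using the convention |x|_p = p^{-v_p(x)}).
|837/28|_3 = 1/27

Step 1 — compute v_3(x) by factoring powers of 3 out of the numerator and denominator: v_3(837/28) = 3. Step 2 — apply |x|_p = p^{-v_p(x)} = 3^{-3} = 1/27.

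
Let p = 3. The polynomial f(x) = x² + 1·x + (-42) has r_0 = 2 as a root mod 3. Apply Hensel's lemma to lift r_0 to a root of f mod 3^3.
r_2 = 20 (mod 27)

Hensel: r_{i+1} = r_i − f(r_i)·(f′(r_i))^{-1} mod 3^{i+2}, f′(x) = 2x + 1. Iterate:
  r_0 = 2 (mod 3)
  r_1 = 2 (mod 9)
  r_2 = 20 (mod 27)
Final: r = 20 satisfies f(r) ≡ 0 mod 3^3.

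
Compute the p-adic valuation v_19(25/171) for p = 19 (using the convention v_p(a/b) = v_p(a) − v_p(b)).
v_19(25/171) = -1

Factor powers of 19 from the numerator and denominator of the reduced fraction: 25 = 19^0 · 25 and 171 = 19^1 · 9. Apply v_p(a/b) = v_p(a) − v_p(b): v_19(25/171) = 0 − 1 = -1.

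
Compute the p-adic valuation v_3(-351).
v_3(-351) = 3

v_3(n) is the largest exponent k such that 3^k divides n. Factor out: -351 = -3^3 · 13. (Sign doesn't affect v_p.) So v_3(-351) = 3.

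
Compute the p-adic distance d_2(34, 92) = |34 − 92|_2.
d_2(34, 92) = 1/2

Step 1 — x − y = 34 − 92 = -58. Step 2 — v_2(-58) = 1 (factor: -58 = −(2^1 · 29); the sign does not affect v_p). Step 3 — |x − y|_2 = 2^{-1} = 1/2.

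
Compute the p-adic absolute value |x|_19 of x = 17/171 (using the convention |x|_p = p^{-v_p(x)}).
|17/171|_19 = 19

Step 1 — compute v_19(x) by factoring powers of 19 out of the numerator and denominator: v_19(17/171) = -1. Step 2 — apply |x|_p = p^{-v_p(x)} = 19^{1} = 19.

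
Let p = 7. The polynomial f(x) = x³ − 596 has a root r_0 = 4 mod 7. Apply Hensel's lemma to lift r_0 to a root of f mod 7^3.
r_2 = 60 (mod 343)

Hensel: r_{i+1} = r_i − f(r_i)/f′(r_i) mod 7^{i+2}, where f′(x) = 3x². Iterate:
  r_0 = 4 (mod 7)
  r_1 = 11 (mod 49)
  r_2 = 60 (mod 343)
Final: r = 60 with f(r) ≡ 0 mod 7^3.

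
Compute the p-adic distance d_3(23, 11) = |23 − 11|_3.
d_3(23, 11) = 1/3

Step 1 — x − y = 23 − 11 = 12. Step 2 — v_3(12) = 1 (factor: 12 = (3^1 · 4); the sign does not affect v_p). Step 3 — |x − y|_3 = 3^{-1} = 1/3.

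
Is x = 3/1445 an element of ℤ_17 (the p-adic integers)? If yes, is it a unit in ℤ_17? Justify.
x ∉ ℤ_17 (v_17(x) = -2 < 0)

ℤ_17 = {x ∈ ℚ_17 : v_17(x) ≥ 0} and ℤ_17^× = {x ∈ ℤ_17 : v_17(x) = 0}. Here v_17(3/1445) = v_17(num) − v_17(den) = -2; compare against these criteria.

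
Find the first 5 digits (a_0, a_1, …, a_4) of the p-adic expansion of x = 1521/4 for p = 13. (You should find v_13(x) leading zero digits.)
(a_0, …, a_4) = (0, 0, 12, 9, 9)

v_13(1521/4) = 2, so a_0 = ... = a_1 = 0. Factor out: x = 13^2 · u with u = 9/4 a unit in ℤ_13. Expand u iteratively via a_{v+i} = u_i mod 13, u_{i+1} = (u_i − a_{v+i})/13:
  u_0 = 9/4;  a_2 = 12;  u_1 = (u_0 − 12)/13 = -3/4
  u_1 = -3/4;  a_3 = 9;  u_2 = (u_1 − 9)/13 = -3/4
  u_2 = -3/4;  a_4 = 9;  u_3 = (u_2 − 9)/13 = -3/4
Digits: (0, 0, 12, 9, 9).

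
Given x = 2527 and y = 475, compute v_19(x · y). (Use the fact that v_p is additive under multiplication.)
v_19(1200325) = 3

v_p(x) = 2 (factor: 2527 = 19^2 · 7); v_p(y) = 1 (factor: 475 = 19^1 · 25). Additivity: v_p(xy) = v_p(x) + v_p(y) = 2 + 1 = 3. (Direct check: xy = 1200325 = 19^3 · (175).)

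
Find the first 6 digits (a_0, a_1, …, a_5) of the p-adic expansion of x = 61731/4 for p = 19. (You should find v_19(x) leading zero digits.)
(a_0, …, a_5) = (0, 0, 0, 7, 14, 4)

v_19(61731/4) = 3, so a_0 = ... = a_2 = 0. Factor out: x = 19^3 · u with u = 9/4 a unit in ℤ_19. Expand u iteratively via a_{v+i} = u_i mod 19, u_{i+1} = (u_i − a_{v+i})/19:
  u_0 = 9/4;  a_3 = 7;  u_1 = (u_0 − 7)/19 = -1/4
  u_1 = -1/4;  a_4 = 14;  u_2 = (u_1 − 14)/19 = -3/4
  u_2 = -3/4;  a_5 = 4;  u_3 = (u_2 − 4)/19 = -1/4
Digits: (0, 0, 0, 7, 14, 4).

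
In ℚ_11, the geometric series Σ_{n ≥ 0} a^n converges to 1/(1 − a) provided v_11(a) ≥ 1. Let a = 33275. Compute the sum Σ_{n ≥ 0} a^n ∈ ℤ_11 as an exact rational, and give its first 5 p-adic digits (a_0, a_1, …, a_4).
Σ a^n = 1/(1 − a) = -1/33274;  first 5 digits = (1, 0, 0, 3, 2)

v_11(a) = 3 ≥ 1, so the series converges in ℤ_11 to 1/(1 − a) = 1/(1 − 33275) = -1/33274. Expand this rational in ℤ_11: compute digits iteratively via d_i = x_i mod 11, x_{i+1} = (x_i − d_i)/11. The first 5 digits are (1, 0, 0, 3, 2).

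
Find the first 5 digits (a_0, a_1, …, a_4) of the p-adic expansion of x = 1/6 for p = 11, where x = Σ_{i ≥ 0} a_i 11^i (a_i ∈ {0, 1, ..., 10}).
(a_0, …, a_4) = (2, 9, 1, 9, 1)

v_11(1/6) = 0 (numerator and denominator both coprime to 11), so x ∈ ℤ_11^×. Compute digits iteratively via a_i = x_i mod 11, x_{i+1} = (x_i − a_i)/11, with x_0 = x:
  x_0 = 1/6;  a_0 = 2;  x_1 = (x_0 − 2)/11 = -1/6
  x_1 = -1/6;  a_1 = 9;  x_2 = (x_1 − 9)/11 = -5/6
  x_2 = -5/6;  a_2 = 1;  x_3 = (x_2 − 1)/11 = -1/6
  x_3 = -1/6;  a_3 = 9;  x_4 = (x_3 − 9)/11 = -5/6
  x_4 = -5/6;  a_4 = 1;  x_5 = (x_4 − 1)/11 = -1/6
Digits: (2, 9, 1, 9, 1).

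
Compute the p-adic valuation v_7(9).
v_7(9) = 0

v_7(n) is the largest exponent k such that 7^k divides n. Factor out: 9 = 7^0 · 9. (Sign doesn't affect v_p.) So v_7(9) = 0.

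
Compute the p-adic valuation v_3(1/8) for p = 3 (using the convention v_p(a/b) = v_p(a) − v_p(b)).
v_3(1/8) = 0

Factor powers of 3 from the numerator and denominator of the reduced fraction: 1 = 3^0 · 1 and 8 = 3^0 · 8. Apply v_p(a/b) = v_p(a) − v_p(b): v_3(1/8) = 0 − 0 = 0.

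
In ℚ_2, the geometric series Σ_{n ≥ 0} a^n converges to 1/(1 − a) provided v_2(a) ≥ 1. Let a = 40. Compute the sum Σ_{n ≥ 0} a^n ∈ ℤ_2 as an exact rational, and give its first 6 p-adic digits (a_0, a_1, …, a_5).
Σ a^n = 1/(1 − a) = -1/39;  first 6 digits = (1, 0, 0, 1, 0, 1)

v_2(a) = 3 ≥ 1, so the series converges in ℤ_2 to 1/(1 − a) = 1/(1 − 40) = -1/39. Expand this rational in ℤ_2: compute digits iteratively via d_i = x_i mod 2, x_{i+1} = (x_i − d_i)/2. The first 6 digits are (1, 0, 0, 1, 0, 1).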